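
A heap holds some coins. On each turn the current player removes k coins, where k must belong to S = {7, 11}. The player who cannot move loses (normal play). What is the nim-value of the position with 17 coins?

n :  0  1  2  3  4  5  6  7  8  9 10 11 12 13 14 15 16 17
G :  0  0  0  0  0  0  0  1  1  1  1  1  1  1  2  2  2  2

2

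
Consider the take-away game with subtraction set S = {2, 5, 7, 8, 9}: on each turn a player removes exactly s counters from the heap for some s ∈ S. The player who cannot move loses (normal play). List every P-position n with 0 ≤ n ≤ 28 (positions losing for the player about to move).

n :  0  1  2  3  4  5  6  7  8  9 10 11 12 13 14 15 16 17 18 19 20 21 22 23 24 25 26 27 28
G :  0  0  1  1  0  2  1  3  2  2  3  3  4  4  0  0  1  1  0  2  1  3  2  2  3  3  4  4  0
P-positions are exactly the n with G(n) = 0.

0, 1, 4, 14, 15, 18, 28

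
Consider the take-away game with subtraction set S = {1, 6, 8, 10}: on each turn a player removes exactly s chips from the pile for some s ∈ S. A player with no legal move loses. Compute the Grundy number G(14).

n :  0  1  2  3  4  5  6  7  8  9 10 11 12 13 14
G :  0  1  0  1  0  1  2  0  1  0  1  0  1  2  3

3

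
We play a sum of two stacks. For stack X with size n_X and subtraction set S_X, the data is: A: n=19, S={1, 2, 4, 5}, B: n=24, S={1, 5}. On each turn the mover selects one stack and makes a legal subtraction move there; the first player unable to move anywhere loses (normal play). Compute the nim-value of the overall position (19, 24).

Stack A, S = {1, 2, 4, 5}:
n :  0  1  2  3  4  5  6  7  8  9 10 11 12 13 14 15 16 17 18 19
G :  0  1  2  0  1  2  0  1  2  0  1  2  0  1  2  0  1  2  0  1
G_A(19) = 1.
Stack B, S = {1, 5}:
G(0) = 0
G(1) = mex{0} = 1
G(2) = mex{1} = 0
G(3) = mex{0} = 1
G(4) = mex{1} = 0
G(5) = mex{0,0} = 1
G(6) = mex{1,1} = 0
G(7) = mex{0,0} = 1
G(8) = mex{1,1} = 0
G(9) = mex{0,0} = 1
G(10) = mex{1,1} = 0
G(11) = mex{0,0} = 1
G(12) = mex{1,1} = 0
G(13) = mex{0,0} = 1
G(14) = mex{1,1} = 0
G(15) = mex{0,0} = 1
G(16) = mex{1,1} = 0
G(17) = mex{0,0} = 1
G(18) = mex{1,1} = 0
G(19) = mex{0,0} = 1
G(20) = mex{1,1} = 0
G(21) = mex{0,0} = 1
G(22) = mex{1,1} = 0
G(23) = mex{0,0} = 1
G(24) = mex{1,1} = 0
G_B(24) = 0.
Combined Grundy value = 1 ⊕ 0 = 1.

1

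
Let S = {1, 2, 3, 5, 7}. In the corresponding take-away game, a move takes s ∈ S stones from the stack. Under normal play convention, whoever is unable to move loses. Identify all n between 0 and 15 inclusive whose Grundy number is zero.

0, 4, 8, 12

G(0) = 0
G(1) = mex{0} = 1
G(2) = mex{1,0} = 2
G(3) = mex{2,1,0} = 3
G(4) = mex{3,2,1} = 0
G(5) = mex{0,3,2,0} = 1
G(6) = mex{1,0,3,1} = 2
G(7) = mex{2,1,0,2,0} = 3
G(8) = mex{3,2,1,3,1} = 0
G(9) = mex{0,3,2,0,2} = 1
G(10) = mex{1,0,3,1,3} = 2
G(11) = mex{2,1,0,2,0} = 3
G(12) = mex{3,2,1,3,1} = 0
G(13) = mex{0,3,2,0,2} = 1
G(14) = mex{1,0,3,1,3} = 2
G(15) = mex{2,1,0,2,0} = 3
P-positions are exactly the n with G(n) = 0.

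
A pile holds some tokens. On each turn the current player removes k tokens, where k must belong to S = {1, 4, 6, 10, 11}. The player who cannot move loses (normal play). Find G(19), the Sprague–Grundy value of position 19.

G(0) = 0
G(1) = mex{0} = 1
G(2) = mex{1} = 0
G(3) = mex{0} = 1
G(4) = mex{1,0} = 2
G(5) = mex{2,1} = 0
G(6) = mex{0,0,0} = 1
G(7) = mex{1,1,1} = 0
G(8) = mex{0,2,0} = 1
G(9) = mex{1,0,1} = 2
G(10) = mex{2,1,2,0} = 3
G(11) = mex{3,0,0,1,0} = 2
G(12) = mex{2,1,1,0,1} = 3
G(13) = mex{3,2,0,1,0} = 4
G(14) = mex{4,3,1,2,1} = 0
G(15) = mex{0,2,2,0,2} = 1
G(16) = mex{1,3,3,1,0} = 2
G(17) = mex{2,4,2,0,1} = 3
G(18) = mex{3,0,3,1,0} = 2
G(19) = mex{2,1,4,2,1} = 0

0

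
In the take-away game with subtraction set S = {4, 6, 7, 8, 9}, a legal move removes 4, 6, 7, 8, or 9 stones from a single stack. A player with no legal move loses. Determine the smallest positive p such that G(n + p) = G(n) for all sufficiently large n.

n :  0  1  2  3  4  5  6  7  8  9 10 11 12 13 14 15 16 17 18 19 20 21 22 23 24 25 26 27
G :  0  0  0  0  1  1  1  1  2  2  2  2  3  0  0  0  0  1  1  1  1  2  2  2  2  3  0  0
G(n+13) = G(n) holds for n = 0,…,8 (a full window of length max(S) = 9), so the sequence is purely periodic with period 13.

13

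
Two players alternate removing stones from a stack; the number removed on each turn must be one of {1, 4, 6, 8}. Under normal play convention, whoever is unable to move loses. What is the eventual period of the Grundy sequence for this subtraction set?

12

G(0) = 0
G(1) = mex{0} = 1
G(2) = mex{1} = 0
G(3) = mex{0} = 1
G(4) = mex{1,0} = 2
G(5) = mex{2,1} = 0
G(6) = mex{0,0,0} = 1
G(7) = mex{1,1,1} = 0
G(8) = mex{0,2,0,0} = 1
G(9) = mex{1,0,1,1} = 2
G(10) = mex{2,1,2,0} = 3
G(11) = mex{3,0,0,1} = 2
G(12) = mex{2,1,1,2} = 0
G(13) = mex{0,2,0,0} = 1
G(14) = mex{1,3,1,1} = 0
G(15) = mex{0,2,2,0} = 1
G(16) = mex{1,0,3,1} = 2
G(17) = mex{2,1,2,2} = 0
G(18) = mex{0,0,0,3} = 1
G(19) = mex{1,1,1,2} = 0
G(20) = mex{0,2,0,0} = 1
G(21) = mex{1,0,1,1} = 2
G(22) = mex{2,1,2,0} = 3
G(23) = mex{3,0,0,1} = 2
G(24) = mex{2,1,1,2} = 0
G(25) = mex{0,2,0,0} = 1
G(n+12) = G(n) holds for n = 0,…,7 (a full window of length max(S) = 8), so the sequence is purely periodic with period 12.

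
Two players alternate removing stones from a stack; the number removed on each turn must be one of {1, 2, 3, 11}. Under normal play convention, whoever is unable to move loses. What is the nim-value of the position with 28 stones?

n :  0  1  2  3  4  5  6  7  8  9 10 11 12 13 14 15 16 17 18 19 20 21 22 23 24 25 26 27 28
G :  0  1  2  3  0  1  2  3  0  1  2  3  0  1  2  3  0  1  2  3  0  1  2  3  0  1  2  3  0

0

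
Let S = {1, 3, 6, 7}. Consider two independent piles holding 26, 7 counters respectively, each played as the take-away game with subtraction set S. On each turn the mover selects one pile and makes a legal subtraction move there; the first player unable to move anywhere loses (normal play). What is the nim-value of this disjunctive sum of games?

3

All piles use S = {1, 3, 6, 7}:
G(0) = 0
G(1) = mex{0} = 1
G(2) = mex{1} = 0
G(3) = mex{0,0} = 1
G(4) = mex{1,1} = 0
G(5) = mex{0,0} = 1
G(6) = mex{1,1,0} = 2
G(7) = mex{2,0,1,0} = 3
G(8) = mex{3,1,0,1} = 2
G(9) = mex{2,2,1,0} = 3
G(10) = mex{3,3,0,1} = 2
G(11) = mex{2,2,1,0} = 3
G(12) = mex{3,3,2,1} = 0
G(13) = mex{0,2,3,2} = 1
G(14) = mex{1,3,2,3} = 0
G(15) = mex{0,0,3,2} = 1
G(16) = mex{1,1,2,3} = 0
G(17) = mex{0,0,3,2} = 1
G(18) = mex{1,1,0,3} = 2
G(19) = mex{2,0,1,0} = 3
G(20) = mex{3,1,0,1} = 2
G(21) = mex{2,2,1,0} = 3
G(22) = mex{3,3,0,1} = 2
G(23) = mex{2,2,1,0} = 3
G(24) = mex{3,3,2,1} = 0
G(25) = mex{0,2,3,2} = 1
G(26) = mex{1,3,2,3} = 0
Pile A: G(26) = 0.
Pile B: G(7) = 3.
Combined Grundy value = 0 ⊕ 3 = 3.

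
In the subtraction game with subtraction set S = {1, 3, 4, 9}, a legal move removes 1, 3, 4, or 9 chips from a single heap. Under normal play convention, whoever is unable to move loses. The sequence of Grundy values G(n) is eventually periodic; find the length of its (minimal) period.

G(0) = 0
G(1) = mex{0} = 1
G(2) = mex{1} = 0
G(3) = mex{0,0} = 1
G(4) = mex{1,1,0} = 2
G(5) = mex{2,0,1} = 3
G(6) = mex{3,1,0} = 2
G(7) = mex{2,2,1} = 0
G(8) = mex{0,3,2} = 1
G(9) = mex{1,2,3,0} = 4
G(10) = mex{4,0,2,1} = 3
G(11) = mex{3,1,0,0} = 2
G(12) = mex{2,4,1,1} = 0
G(13) = mex{0,3,4,2} = 1
G(14) = mex{1,2,3,3} = 0
G(15) = mex{0,0,2,2} = 1
G(16) = mex{1,1,0,0} = 2
G(17) = mex{2,0,1,1} = 3
G(18) = mex{3,1,0,4} = 2
G(19) = mex{2,2,1,3} = 0
G(20) = mex{0,3,2,2} = 1
G(21) = mex{1,2,3,0} = 4
G(22) = mex{4,0,2,1} = 3
G(23) = mex{3,1,0,0} = 2
G(24) = mex{2,4,1,1} = 0
G(25) = mex{0,3,4,2} = 1
G(n+12) = G(n) holds for n = 0,…,8 (a full window of length max(S) = 9), so the sequence is purely periodic with period 12.

12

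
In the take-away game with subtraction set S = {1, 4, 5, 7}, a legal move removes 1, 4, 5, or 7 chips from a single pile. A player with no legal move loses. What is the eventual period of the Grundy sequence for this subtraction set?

G(0) = 0
G(1) = mex{0} = 1
G(2) = mex{1} = 0
G(3) = mex{0} = 1
G(4) = mex{1,0} = 2
G(5) = mex{2,1,0} = 3
G(6) = mex{3,0,1} = 2
G(7) = mex{2,1,0,0} = 3
G(8) = mex{3,2,1,1} = 0
G(9) = mex{0,3,2,0} = 1
G(10) = mex{1,2,3,1} = 0
G(11) = mex{0,3,2,2} = 1
G(12) = mex{1,0,3,3} = 2
G(13) = mex{2,1,0,2} = 3
G(14) = mex{3,0,1,3} = 2
G(15) = mex{2,1,0,0} = 3
G(16) = mex{3,2,1,1} = 0
G(17) = mex{0,3,2,0} = 1
G(n+8) = G(n) holds for n = 0,…,6 (a full window of length max(S) = 7), so the sequence is purely periodic with period 8.

8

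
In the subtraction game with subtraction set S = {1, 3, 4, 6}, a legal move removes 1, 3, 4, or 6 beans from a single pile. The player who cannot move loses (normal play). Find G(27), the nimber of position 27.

n :  0  1  2  3  4  5  6  7  8  9 10 11 12 13 14 15 16 17 18 19 20 21 22 23 24 25 26 27
G :  0  1  0  1  2  3  2  0  1  0  1  2  3  2  0  1  0  1  2  3  2  0  1  0  1  2  3  2

2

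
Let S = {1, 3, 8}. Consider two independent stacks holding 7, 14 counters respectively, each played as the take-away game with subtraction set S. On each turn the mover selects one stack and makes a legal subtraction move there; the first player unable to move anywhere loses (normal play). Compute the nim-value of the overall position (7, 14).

0

All stacks use S = {1, 3, 8}:
n :  0  1  2  3  4  5  6  7  8  9 10 11 12 13 14
G :  0  1  0  1  0  1  0  1  2  3  2  0  1  0  1
Stack A: G(7) = 1.
Stack B: G(14) = 1.
Combined Grundy value = 1 ⊕ 1 = 0.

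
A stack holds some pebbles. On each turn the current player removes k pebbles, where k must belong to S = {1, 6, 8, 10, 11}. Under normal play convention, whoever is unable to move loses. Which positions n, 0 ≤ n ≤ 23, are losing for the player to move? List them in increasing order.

G(0) = 0
G(1) = mex{0} = 1
G(2) = mex{1} = 0
G(3) = mex{0} = 1
G(4) = mex{1} = 0
G(5) = mex{0} = 1
G(6) = mex{1,0} = 2
G(7) = mex{2,1} = 0
G(8) = mex{0,0,0} = 1
G(9) = mex{1,1,1} = 0
G(10) = mex{0,0,0,0} = 1
G(11) = mex{1,1,1,1,0} = 2
G(12) = mex{2,2,0,0,1} = 3
G(13) = mex{3,0,1,1,0} = 2
G(14) = mex{2,1,2,0,1} = 3
G(15) = mex{3,0,0,1,0} = 2
G(16) = mex{2,1,1,2,1} = 0
G(17) = mex{0,2,0,0,2} = 1
G(18) = mex{1,3,1,1,0} = 2
G(19) = mex{2,2,2,0,1} = 3
G(20) = mex{3,3,3,1,0} = 2
G(21) = mex{2,2,2,2,1} = 0
G(22) = mex{0,0,3,3,2} = 1
G(23) = mex{1,1,2,2,3} = 0
P-positions are exactly the n with G(n) = 0.

0, 2, 4, 7, 9, 16, 21, 23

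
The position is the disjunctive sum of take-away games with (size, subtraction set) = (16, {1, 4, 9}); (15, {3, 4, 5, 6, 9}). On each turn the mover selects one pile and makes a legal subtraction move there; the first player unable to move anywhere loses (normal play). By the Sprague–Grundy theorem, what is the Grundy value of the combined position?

Pile A, S = {1, 4, 9}:
G(0) = 0
G(1) = mex{0} = 1
G(2) = mex{1} = 0
G(3) = mex{0} = 1
G(4) = mex{1,0} = 2
G(5) = mex{2,1} = 0
G(6) = mex{0,0} = 1
G(7) = mex{1,1} = 0
G(8) = mex{0,2} = 1
G(9) = mex{1,0,0} = 2
G(10) = mex{2,1,1} = 0
G(11) = mex{0,0,0} = 1
G(12) = mex{1,1,1} = 0
G(13) = mex{0,2,2} = 1
G(14) = mex{1,0,0} = 2
G(15) = mex{2,1,1} = 0
G(16) = mex{0,0,0} = 1
G_A(16) = 1.
Pile B, S = {3, 4, 5, 6, 9}:
G(0) = 0
G(1) = mex{} = 0
G(2) = mex{} = 0
G(3) = mex{0} = 1
G(4) = mex{0,0} = 1
G(5) = mex{0,0,0} = 1
G(6) = mex{1,0,0,0} = 2
G(7) = mex{1,1,0,0} = 2
G(8) = mex{1,1,1,0} = 2
G(9) = mex{2,1,1,1,0} = 3
G(10) = mex{2,2,1,1,0} = 3
G(11) = mex{2,2,2,1,0} = 3
G(12) = mex{3,2,2,2,1} = 0
G(13) = mex{3,3,2,2,1} = 0
G(14) = mex{3,3,3,2,1} = 0
G(15) = mex{0,3,3,3,2} = 1
G_B(15) = 1.
Combined Grundy value = 1 ⊕ 1 = 0.

0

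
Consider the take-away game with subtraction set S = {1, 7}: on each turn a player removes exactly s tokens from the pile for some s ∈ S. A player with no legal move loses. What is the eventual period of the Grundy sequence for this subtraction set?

2

G(0) = 0
G(1) = mex{0} = 1
G(2) = mex{1} = 0
G(3) = mex{0} = 1
G(4) = mex{1} = 0
G(5) = mex{0} = 1
G(6) = mex{1} = 0
G(7) = mex{0,0} = 1
G(8) = mex{1,1} = 0
G(9) = mex{0,0} = 1
G(10) = mex{1,1} = 0
G(11) = mex{0,0} = 1
G(12) = mex{1,1} = 0
G(13) = mex{0,0} = 1
G(14) = mex{1,1} = 0
G(n+2) = G(n) holds for n = 0,…,6 (a full window of length max(S) = 7), so the sequence is purely periodic with period 2.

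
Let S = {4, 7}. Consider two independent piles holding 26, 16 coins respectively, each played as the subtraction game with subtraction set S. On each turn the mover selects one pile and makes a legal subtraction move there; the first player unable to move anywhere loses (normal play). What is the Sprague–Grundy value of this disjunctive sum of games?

All piles use S = {4, 7}:
n :  0  1  2  3  4  5  6  7  8  9 10 11 12 13 14 15 16 17 18 19 20 21 22 23 24 25 26
G :  0  0  0  0  1  1  1  1  2  2  2  0  0  0  0  1  1  1  1  2  2  2  0  0  0  0  1
Pile A: G(26) = 1.
Pile B: G(16) = 1.
Combined Grundy value = 1 ⊕ 1 = 0.

0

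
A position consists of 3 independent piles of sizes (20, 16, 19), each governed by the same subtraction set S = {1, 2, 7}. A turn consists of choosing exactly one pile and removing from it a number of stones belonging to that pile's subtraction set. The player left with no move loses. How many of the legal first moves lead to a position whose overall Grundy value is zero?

1

All piles use S = {1, 2, 7}:
G(0) = 0
G(1) = mex{0} = 1
G(2) = mex{1,0} = 2
G(3) = mex{2,1} = 0
G(4) = mex{0,2} = 1
G(5) = mex{1,0} = 2
G(6) = mex{2,1} = 0
G(7) = mex{0,2,0} = 1
G(8) = mex{1,0,1} = 2
G(9) = mex{2,1,2} = 0
G(10) = mex{0,2,0} = 1
G(11) = mex{1,0,1} = 2
G(12) = mex{2,1,2} = 0
G(13) = mex{0,2,0} = 1
G(14) = mex{1,0,1} = 2
G(15) = mex{2,1,2} = 0
G(16) = mex{0,2,0} = 1
G(17) = mex{1,0,1} = 2
G(18) = mex{2,1,2} = 0
G(19) = mex{0,2,0} = 1
G(20) = mex{1,0,1} = 2
Pile A: G(20) = 2.
Pile B: G(16) = 1.
Pile C: G(19) = 1.
Combined Grundy value = 2 ⊕ 1 ⊕ 1 = 2.
A winning move leaves total XOR = 0, i.e. changes one component's Grundy value g to g ⊕ X where X is the current total.
Pile A: need g' = 2⊕2 = 0. Options: 20−1→G=1, 20−2→G=0, 20−7→G=1. Hits: 1.
Pile B: need g' = 1⊕2 = 3. Options: 16−1→G=0, 16−2→G=2, 16−7→G=0. Hits: 0.
Pile C: need g' = 1⊕2 = 3. Options: 19−1→G=0, 19−2→G=2, 19−7→G=0. Hits: 0.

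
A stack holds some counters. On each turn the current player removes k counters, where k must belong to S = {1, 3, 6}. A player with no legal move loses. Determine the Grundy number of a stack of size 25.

3

n :  0  1  2  3  4  5  6  7  8  9 10 11 12 13 14 15 16 17 18 19 20 21 22 23 24 25
G :  0  1  0  1  0  1  2  3  2  0  1  0  1  0  1  2  3  2  0  1  0  1  0  1  2  3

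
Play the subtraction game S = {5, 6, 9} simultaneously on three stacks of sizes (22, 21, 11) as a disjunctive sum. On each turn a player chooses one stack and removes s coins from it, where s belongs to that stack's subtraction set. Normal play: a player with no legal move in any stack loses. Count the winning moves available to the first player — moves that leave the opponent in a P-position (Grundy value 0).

All stacks use S = {5, 6, 9}:
G(0) = 0
G(1) = mex{} = 0
G(2) = mex{} = 0
G(3) = mex{} = 0
G(4) = mex{} = 0
G(5) = mex{0} = 1
G(6) = mex{0,0} = 1
G(7) = mex{0,0} = 1
G(8) = mex{0,0} = 1
G(9) = mex{0,0,0} = 1
G(10) = mex{1,0,0} = 2
G(11) = mex{1,1,0} = 2
G(12) = mex{1,1,0} = 2
G(13) = mex{1,1,0} = 2
G(14) = mex{1,1,1} = 0
G(15) = mex{2,1,1} = 0
G(16) = mex{2,2,1} = 0
G(17) = mex{2,2,1} = 0
G(18) = mex{2,2,1} = 0
G(19) = mex{0,2,2} = 1
G(20) = mex{0,0,2} = 1
G(21) = mex{0,0,2} = 1
G(22) = mex{0,0,2} = 1
Stack A: G(22) = 1.
Stack B: G(21) = 1.
Stack C: G(11) = 2.
Combined Grundy value = 1 ⊕ 1 ⊕ 2 = 2.
A winning move leaves total XOR = 0, i.e. changes one component's Grundy value g to g ⊕ X where X is the current total.
Stack A: need g' = 1⊕2 = 3. Options: 22−5→G=0, 22−6→G=0, 22−9→G=2. Hits: 0.
Stack B: need g' = 1⊕2 = 3. Options: 21−5→G=0, 21−6→G=0, 21−9→G=2. Hits: 0.
Stack C: need g' = 2⊕2 = 0. Options: 11−5→G=1, 11−6→G=1, 11−9→G=0. Hits: 1.

1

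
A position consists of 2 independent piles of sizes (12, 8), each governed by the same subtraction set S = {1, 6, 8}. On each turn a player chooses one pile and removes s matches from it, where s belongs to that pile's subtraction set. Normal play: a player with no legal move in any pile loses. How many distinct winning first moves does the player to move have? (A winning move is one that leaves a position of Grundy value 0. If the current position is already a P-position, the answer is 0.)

0

All piles use S = {1, 6, 8}:
n :  0  1  2  3  4  5  6  7  8  9 10 11 12
G :  0  1  0  1  0  1  2  0  1  0  1  0  1
Pile A: G(12) = 1.
Pile B: G(8) = 1.
Combined Grundy value = 1 ⊕ 1 = 0.
A winning move leaves total XOR = 0, i.e. changes one component's Grundy value g to g ⊕ X where X is the current total.
Pile A: target g' = 1⊕0 = 1, but every legal move changes the Grundy value (mex property), so 0 moves.
Pile B: target g' = 1⊕0 = 1, but every legal move changes the Grundy value (mex property), so 0 moves.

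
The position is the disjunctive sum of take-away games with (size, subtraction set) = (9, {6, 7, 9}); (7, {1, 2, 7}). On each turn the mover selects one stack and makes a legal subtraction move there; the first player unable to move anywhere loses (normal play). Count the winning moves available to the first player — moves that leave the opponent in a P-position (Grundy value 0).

Stack A, S = {6, 7, 9}:
G(0) = 0
G(1) = mex{} = 0
G(2) = mex{} = 0
G(3) = mex{} = 0
G(4) = mex{} = 0
G(5) = mex{} = 0
G(6) = mex{0} = 1
G(7) = mex{0,0} = 1
G(8) = mex{0,0} = 1
G(9) = mex{0,0,0} = 1
G_A(9) = 1.
Stack B, S = {1, 2, 7}:
n : 0 1 2 3 4 5 6 7
G : 0 1 2 0 1 2 0 1
G_B(7) = 1.
Combined Grundy value = 1 ⊕ 1 = 0.
A winning move leaves total XOR = 0, i.e. changes one component's Grundy value g to g ⊕ X where X is the current total.
Stack A: target g' = 1⊕0 = 1, but every legal move changes the Grundy value (mex property), so 0 moves.
Stack B: target g' = 1⊕0 = 1, but every legal move changes the Grundy value (mex property), so 0 moves.

0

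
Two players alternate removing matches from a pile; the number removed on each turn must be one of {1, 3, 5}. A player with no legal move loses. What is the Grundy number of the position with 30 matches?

G(0) = 0
G(1) = mex{0} = 1
G(2) = mex{1} = 0
G(3) = mex{0,0} = 1
G(4) = mex{1,1} = 0
G(5) = mex{0,0,0} = 1
G(6) = mex{1,1,1} = 0
G(7) = mex{0,0,0} = 1
G(8) = mex{1,1,1} = 0
G(9) = mex{0,0,0} = 1
G(10) = mex{1,1,1} = 0
G(11) = mex{0,0,0} = 1
G(12) = mex{1,1,1} = 0
G(13) = mex{0,0,0} = 1
G(14) = mex{1,1,1} = 0
G(15) = mex{0,0,0} = 1
G(16) = mex{1,1,1} = 0
G(17) = mex{0,0,0} = 1
G(18) = mex{1,1,1} = 0
G(19) = mex{0,0,0} = 1
G(20) = mex{1,1,1} = 0
G(21) = mex{0,0,0} = 1
G(22) = mex{1,1,1} = 0
G(23) = mex{0,0,0} = 1
G(24) = mex{1,1,1} = 0
G(25) = mex{0,0,0} = 1
G(26) = mex{1,1,1} = 0
G(27) = mex{0,0,0} = 1
G(28) = mex{1,1,1} = 0
G(29) = mex{0,0,0} = 1
G(30) = mex{1,1,1} = 0

0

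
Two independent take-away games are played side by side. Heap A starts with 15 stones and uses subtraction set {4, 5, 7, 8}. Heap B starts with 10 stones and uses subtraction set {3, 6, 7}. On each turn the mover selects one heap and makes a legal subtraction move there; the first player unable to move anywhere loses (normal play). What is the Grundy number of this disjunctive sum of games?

0

Heap A, S = {4, 5, 7, 8}:
G(0) = 0
G(1) = mex{} = 0
G(2) = mex{} = 0
G(3) = mex{} = 0
G(4) = mex{0} = 1
G(5) = mex{0,0} = 1
G(6) = mex{0,0} = 1
G(7) = mex{0,0,0} = 1
G(8) = mex{1,0,0,0} = 2
G(9) = mex{1,1,0,0} = 2
G(10) = mex{1,1,0,0} = 2
G(11) = mex{1,1,1,0} = 2
G(12) = mex{2,1,1,1} = 0
G(13) = mex{2,2,1,1} = 0
G(14) = mex{2,2,1,1} = 0
G(15) = mex{2,2,2,1} = 0
G_A(15) = 0.
Heap B, S = {3, 6, 7}:
G(0) = 0
G(1) = mex{} = 0
G(2) = mex{} = 0
G(3) = mex{0} = 1
G(4) = mex{0} = 1
G(5) = mex{0} = 1
G(6) = mex{1,0} = 2
G(7) = mex{1,0,0} = 2
G(8) = mex{1,0,0} = 2
G(9) = mex{2,1,0} = 3
G(10) = mex{2,1,1} = 0
G_B(10) = 0.
Combined Grundy value = 0 ⊕ 0 = 0.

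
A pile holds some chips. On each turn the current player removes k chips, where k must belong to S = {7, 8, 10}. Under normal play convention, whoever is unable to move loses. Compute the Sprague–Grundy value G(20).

0

n :  0  1  2  3  4  5  6  7  8  9 10 11 12 13 14 15 16 17 18 19 20
G :  0  0  0  0  0  0  0  1  1  1  1  1  1  1  2  2  2  0  0  0  0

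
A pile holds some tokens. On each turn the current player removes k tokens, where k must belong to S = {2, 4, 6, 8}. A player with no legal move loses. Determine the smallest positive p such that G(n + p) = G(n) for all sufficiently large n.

10

n :  0  1  2  3  4  5  6  7  8  9 10 11 12 13 14 15 16 17 18 19 20 21
G :  0  0  1  1  2  2  3  3  4  4  0  0  1  1  2  2  3  3  4  4  0  0
G(n+10) = G(n) holds for n = 0,…,7 (a full window of length max(S) = 8), so the sequence is purely periodic with period 10.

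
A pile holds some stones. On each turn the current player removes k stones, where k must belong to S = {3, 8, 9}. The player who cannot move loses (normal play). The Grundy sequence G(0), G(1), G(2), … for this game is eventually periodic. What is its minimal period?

G(0) = 0
G(1) = mex{} = 0
G(2) = mex{} = 0
G(3) = mex{0} = 1
G(4) = mex{0} = 1
G(5) = mex{0} = 1
G(6) = mex{1} = 0
G(7) = mex{1} = 0
G(8) = mex{1,0} = 2
G(9) = mex{0,0,0} = 1
G(10) = mex{0,0,0} = 1
G(11) = mex{2,1,0} = 3
G(12) = mex{1,1,1} = 0
G(13) = mex{1,1,1} = 0
G(14) = mex{3,0,1} = 2
G(15) = mex{0,0,0} = 1
G(16) = mex{0,2,0} = 1
G(17) = mex{2,1,2} = 0
G(18) = mex{1,1,1} = 0
G(19) = mex{1,3,1} = 0
G(20) = mex{0,0,3} = 1
G(21) = mex{0,0,0} = 1
G(22) = mex{0,2,0} = 1
G(23) = mex{1,1,2} = 0
G(24) = mex{1,1,1} = 0
G(25) = mex{1,0,1} = 2
G(26) = mex{0,0,0} = 1
G(27) = mex{0,0,0} = 1
G(28) = mex{2,1,0} = 3
G(29) = mex{1,1,1} = 0
G(30) = mex{1,1,1} = 0
G(31) = mex{3,0,1} = 2
G(32) = mex{0,0,0} = 1
G(33) = mex{0,2,0} = 1
G(34) = mex{2,1,2} = 0
G(35) = mex{1,1,1} = 0
G(n+17) = G(n) holds for n = 0,…,8 (a full window of length max(S) = 9), so the sequence is purely periodic with period 17.

17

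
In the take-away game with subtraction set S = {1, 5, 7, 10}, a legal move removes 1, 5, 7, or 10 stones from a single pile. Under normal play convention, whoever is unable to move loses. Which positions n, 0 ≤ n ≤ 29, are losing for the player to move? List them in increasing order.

0, 2, 4, 6, 8, 17, 19, 21, 23, 25

G(0) = 0
G(1) = mex{0} = 1
G(2) = mex{1} = 0
G(3) = mex{0} = 1
G(4) = mex{1} = 0
G(5) = mex{0,0} = 1
G(6) = mex{1,1} = 0
G(7) = mex{0,0,0} = 1
G(8) = mex{1,1,1} = 0
G(9) = mex{0,0,0} = 1
G(10) = mex{1,1,1,0} = 2
G(11) = mex{2,0,0,1} = 3
G(12) = mex{3,1,1,0} = 2
G(13) = mex{2,0,0,1} = 3
G(14) = mex{3,1,1,0} = 2
G(15) = mex{2,2,0,1} = 3
G(16) = mex{3,3,1,0} = 2
G(17) = mex{2,2,2,1} = 0
G(18) = mex{0,3,3,0} = 1
G(19) = mex{1,2,2,1} = 0
G(20) = mex{0,3,3,2} = 1
G(21) = mex{1,2,2,3} = 0
G(22) = mex{0,0,3,2} = 1
G(23) = mex{1,1,2,3} = 0
G(24) = mex{0,0,0,2} = 1
G(25) = mex{1,1,1,3} = 0
G(26) = mex{0,0,0,2} = 1
G(27) = mex{1,1,1,0} = 2
G(28) = mex{2,0,0,1} = 3
G(29) = mex{3,1,1,0} = 2
P-positions are exactly the n with G(n) = 0.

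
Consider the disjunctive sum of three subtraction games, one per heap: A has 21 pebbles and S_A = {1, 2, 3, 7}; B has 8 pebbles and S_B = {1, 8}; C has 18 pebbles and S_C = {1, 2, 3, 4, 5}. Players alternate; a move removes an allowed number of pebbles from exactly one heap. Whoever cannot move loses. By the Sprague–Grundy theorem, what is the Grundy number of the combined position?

3

Heap A, S = {1, 2, 3, 7}:
G(0) = 0
G(1) = mex{0} = 1
G(2) = mex{1,0} = 2
G(3) = mex{2,1,0} = 3
G(4) = mex{3,2,1} = 0
G(5) = mex{0,3,2} = 1
G(6) = mex{1,0,3} = 2
G(7) = mex{2,1,0,0} = 3
G(8) = mex{3,2,1,1} = 0
G(9) = mex{0,3,2,2} = 1
G(10) = mex{1,0,3,3} = 2
G(11) = mex{2,1,0,0} = 3
G(12) = mex{3,2,1,1} = 0
G(13) = mex{0,3,2,2} = 1
G(14) = mex{1,0,3,3} = 2
G(15) = mex{2,1,0,0} = 3
G(16) = mex{3,2,1,1} = 0
G(17) = mex{0,3,2,2} = 1
G(18) = mex{1,0,3,3} = 2
G(19) = mex{2,1,0,0} = 3
G(20) = mex{3,2,1,1} = 0
G(21) = mex{0,3,2,2} = 1
G_A(21) = 1.
Heap B, S = {1, 8}:
n : 0 1 2 3 4 5 6 7 8
G : 0 1 0 1 0 1 0 1 2
G_B(8) = 2.
Heap C, S = {1, 2, 3, 4, 5}:
n :  0  1  2  3  4  5  6  7  8  9 10 11 12 13 14 15 16 17 18
G :  0  1  2  3  4  5  0  1  2  3  4  5  0  1  2  3  4  5  0
G_C(18) = 0.
Combined Grundy value = 1 ⊕ 2 ⊕ 0 = 3.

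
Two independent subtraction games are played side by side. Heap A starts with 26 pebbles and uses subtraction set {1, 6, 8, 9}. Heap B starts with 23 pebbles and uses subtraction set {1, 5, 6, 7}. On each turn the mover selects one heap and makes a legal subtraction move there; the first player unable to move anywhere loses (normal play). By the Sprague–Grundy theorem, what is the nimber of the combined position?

Heap A, S = {1, 6, 8, 9}:
n :  0  1  2  3  4  5  6  7  8  9 10 11 12 13 14 15 16 17 18 19 20 21 22 23 24 25 26
G :  0  1  0  1  0  1  2  0  1  2  3  2  3  2  0  1  2  0  1  0  1  0  1  2  0  1  2
G_A(26) = 2.
Heap B, S = {1, 5, 6, 7}:
n :  0  1  2  3  4  5  6  7  8  9 10 11 12 13 14 15 16 17 18 19 20 21 22 23
G :  0  1  0  1  0  1  2  3  2  3  2  3  0  1  0  1  0  1  2  3  2  3  2  3
G_B(23) = 3.
Combined Grundy value = 2 ⊕ 3 = 1.

1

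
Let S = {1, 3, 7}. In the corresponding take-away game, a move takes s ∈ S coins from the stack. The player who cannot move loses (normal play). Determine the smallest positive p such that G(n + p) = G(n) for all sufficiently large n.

2

G(0) = 0
G(1) = mex{0} = 1
G(2) = mex{1} = 0
G(3) = mex{0,0} = 1
G(4) = mex{1,1} = 0
G(5) = mex{0,0} = 1
G(6) = mex{1,1} = 0
G(7) = mex{0,0,0} = 1
G(8) = mex{1,1,1} = 0
G(9) = mex{0,0,0} = 1
G(10) = mex{1,1,1} = 0
G(11) = mex{0,0,0} = 1
G(12) = mex{1,1,1} = 0
G(13) = mex{0,0,0} = 1
G(14) = mex{1,1,1} = 0
G(n+2) = G(n) holds for n = 0,…,6 (a full window of length max(S) = 7), so the sequence is purely periodic with period 2.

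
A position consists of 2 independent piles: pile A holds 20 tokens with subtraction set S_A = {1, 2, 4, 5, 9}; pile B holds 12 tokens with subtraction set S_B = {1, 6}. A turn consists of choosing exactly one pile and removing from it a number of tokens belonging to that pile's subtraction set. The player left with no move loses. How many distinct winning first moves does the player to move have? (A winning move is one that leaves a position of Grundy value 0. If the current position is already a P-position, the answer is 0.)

Pile A, S = {1, 2, 4, 5, 9}:
n :  0  1  2  3  4  5  6  7  8  9 10 11 12 13 14 15 16 17 18 19 20
G :  0  1  2  0  1  2  0  1  2  3  4  5  3  0  1  2  0  1  2  0  1
G_A(20) = 1.
Pile B, S = {1, 6}:
n :  0  1  2  3  4  5  6  7  8  9 10 11 12
G :  0  1  0  1  0  1  2  0  1  0  1  0  1
G_B(12) = 1.
Combined Grundy value = 1 ⊕ 1 = 0.
A winning move leaves total XOR = 0, i.e. changes one component's Grundy value g to g ⊕ X where X is the current total.
Pile A: target g' = 1⊕0 = 1, but every legal move changes the Grundy value (mex property), so 0 moves.
Pile B: target g' = 1⊕0 = 1, but every legal move changes the Grundy value (mex property), so 0 moves.

0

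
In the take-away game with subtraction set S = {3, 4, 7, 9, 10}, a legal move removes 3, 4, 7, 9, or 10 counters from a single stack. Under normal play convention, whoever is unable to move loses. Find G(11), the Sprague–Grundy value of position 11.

3

n :  0  1  2  3  4  5  6  7  8  9 10 11
G :  0  0  0  1  1  1  2  2  2  3  3  3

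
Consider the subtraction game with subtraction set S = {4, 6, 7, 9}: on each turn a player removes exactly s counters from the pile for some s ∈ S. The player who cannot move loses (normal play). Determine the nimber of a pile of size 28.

n :  0  1  2  3  4  5  6  7  8  9 10 11 12 13 14 15 16 17 18 19 20 21 22 23 24 25 26 27 28
G :  0  0  0  0  1  1  1  1  2  2  2  2  3  0  0  0  0  1  1  1  1  2  2  2  2  3  0  0  0

0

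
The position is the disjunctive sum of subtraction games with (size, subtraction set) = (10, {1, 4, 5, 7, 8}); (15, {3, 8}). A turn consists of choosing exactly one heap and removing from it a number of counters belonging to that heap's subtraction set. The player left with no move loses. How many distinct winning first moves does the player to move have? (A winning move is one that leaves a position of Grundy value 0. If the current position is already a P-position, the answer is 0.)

Heap A, S = {1, 4, 5, 7, 8}:
G(0) = 0
G(1) = mex{0} = 1
G(2) = mex{1} = 0
G(3) = mex{0} = 1
G(4) = mex{1,0} = 2
G(5) = mex{2,1,0} = 3
G(6) = mex{3,0,1} = 2
G(7) = mex{2,1,0,0} = 3
G(8) = mex{3,2,1,1,0} = 4
G(9) = mex{4,3,2,0,1} = 5
G(10) = mex{5,2,3,1,0} = 4
G_A(10) = 4.
Heap B, S = {3, 8}:
n :  0  1  2  3  4  5  6  7  8  9 10 11 12 13 14 15
G :  0  0  0  1  1  1  0  0  2  1  1  0  0  0  1  1
G_B(15) = 1.
Combined Grundy value = 4 ⊕ 1 = 5.
A winning move leaves total XOR = 0, i.e. changes one component's Grundy value g to g ⊕ X where X is the current total.
Heap A: need g' = 4⊕5 = 1. Options: 10−1→G=5, 10−4→G=2, 10−5→G=3, 10−7→G=1, 10−8→G=0. Hits: 1.
Heap B: need g' = 1⊕5 = 4. Options: 15−3→G=0, 15−8→G=0. Hits: 0.

1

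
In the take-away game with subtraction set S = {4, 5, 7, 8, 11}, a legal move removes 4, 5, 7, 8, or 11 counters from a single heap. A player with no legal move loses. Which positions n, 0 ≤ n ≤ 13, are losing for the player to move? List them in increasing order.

0, 1, 2, 3

n :  0  1  2  3  4  5  6  7  8  9 10 11 12 13
G :  0  0  0  0  1  1  1  1  2  2  2  2  3  3
P-positions are exactly the n with G(n) = 0.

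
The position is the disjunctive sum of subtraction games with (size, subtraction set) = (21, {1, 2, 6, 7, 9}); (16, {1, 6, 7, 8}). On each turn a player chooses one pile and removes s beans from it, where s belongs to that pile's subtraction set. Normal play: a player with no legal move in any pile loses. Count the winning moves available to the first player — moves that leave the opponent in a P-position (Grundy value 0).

4

Pile A, S = {1, 2, 6, 7, 9}:
G(0) = 0
G(1) = mex{0} = 1
G(2) = mex{1,0} = 2
G(3) = mex{2,1} = 0
G(4) = mex{0,2} = 1
G(5) = mex{1,0} = 2
G(6) = mex{2,1,0} = 3
G(7) = mex{3,2,1,0} = 4
G(8) = mex{4,3,2,1} = 0
G(9) = mex{0,4,0,2,0} = 1
G(10) = mex{1,0,1,0,1} = 2
G(11) = mex{2,1,2,1,2} = 0
G(12) = mex{0,2,3,2,0} = 1
G(13) = mex{1,0,4,3,1} = 2
G(14) = mex{2,1,0,4,2} = 3
G(15) = mex{3,2,1,0,3} = 4
G(16) = mex{4,3,2,1,4} = 0
G(17) = mex{0,4,0,2,0} = 1
G(18) = mex{1,0,1,0,1} = 2
G(19) = mex{2,1,2,1,2} = 0
G(20) = mex{0,2,3,2,0} = 1
G(21) = mex{1,0,4,3,1} = 2
G_A(21) = 2.
Pile B, S = {1, 6, 7, 8}:
G(0) = 0
G(1) = mex{0} = 1
G(2) = mex{1} = 0
G(3) = mex{0} = 1
G(4) = mex{1} = 0
G(5) = mex{0} = 1
G(6) = mex{1,0} = 2
G(7) = mex{2,1,0} = 3
G(8) = mex{3,0,1,0} = 2
G(9) = mex{2,1,0,1} = 3
G(10) = mex{3,0,1,0} = 2
G(11) = mex{2,1,0,1} = 3
G(12) = mex{3,2,1,0} = 4
G(13) = mex{4,3,2,1} = 0
G(14) = mex{0,2,3,2} = 1
G(15) = mex{1,3,2,3} = 0
G(16) = mex{0,2,3,2} = 1
G_B(16) = 1.
Combined Grundy value = 2 ⊕ 1 = 3.
A winning move leaves total XOR = 0, i.e. changes one component's Grundy value g to g ⊕ X where X is the current total.
Pile A: need g' = 2⊕3 = 1. Options: 21−1→G=1, 21−2→G=0, 21−6→G=4, 21−7→G=3, 21−9→G=1. Hits: 2.
Pile B: need g' = 1⊕3 = 2. Options: 16−1→G=0, 16−6→G=2, 16−7→G=3, 16−8→G=2. Hits: 2.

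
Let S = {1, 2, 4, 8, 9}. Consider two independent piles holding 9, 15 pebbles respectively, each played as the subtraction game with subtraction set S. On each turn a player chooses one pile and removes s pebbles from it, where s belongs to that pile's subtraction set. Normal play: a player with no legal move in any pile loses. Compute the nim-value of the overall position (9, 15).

1

All piles use S = {1, 2, 4, 8, 9}:
n :  0  1  2  3  4  5  6  7  8  9 10 11 12 13 14 15
G :  0  1  2  0  1  2  0  1  2  3  4  5  3  0  1  2
Pile A: G(9) = 3.
Pile B: G(15) = 2.
Combined Grundy value = 3 ⊕ 2 = 1.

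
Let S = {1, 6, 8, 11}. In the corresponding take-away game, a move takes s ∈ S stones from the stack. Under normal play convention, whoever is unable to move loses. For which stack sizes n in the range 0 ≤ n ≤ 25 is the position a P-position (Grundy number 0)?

G(0) = 0
G(1) = mex{0} = 1
G(2) = mex{1} = 0
G(3) = mex{0} = 1
G(4) = mex{1} = 0
G(5) = mex{0} = 1
G(6) = mex{1,0} = 2
G(7) = mex{2,1} = 0
G(8) = mex{0,0,0} = 1
G(9) = mex{1,1,1} = 0
G(10) = mex{0,0,0} = 1
G(11) = mex{1,1,1,0} = 2
G(12) = mex{2,2,0,1} = 3
G(13) = mex{3,0,1,0} = 2
G(14) = mex{2,1,2,1} = 0
G(15) = mex{0,0,0,0} = 1
G(16) = mex{1,1,1,1} = 0
G(17) = mex{0,2,0,2} = 1
G(18) = mex{1,3,1,0} = 2
G(19) = mex{2,2,2,1} = 0
G(20) = mex{0,0,3,0} = 1
G(21) = mex{1,1,2,1} = 0
G(22) = mex{0,0,0,2} = 1
G(23) = mex{1,1,1,3} = 0
G(24) = mex{0,2,0,2} = 1
G(25) = mex{1,0,1,0} = 2
P-positions are exactly the n with G(n) = 0.

0, 2, 4, 7, 9, 14, 16, 19, 21, 23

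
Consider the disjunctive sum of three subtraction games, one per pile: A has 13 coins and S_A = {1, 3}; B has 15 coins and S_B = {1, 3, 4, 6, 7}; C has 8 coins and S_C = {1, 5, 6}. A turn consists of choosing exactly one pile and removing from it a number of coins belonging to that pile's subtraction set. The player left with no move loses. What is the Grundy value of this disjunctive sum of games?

Pile A, S = {1, 3}:
n :  0  1  2  3  4  5  6  7  8  9 10 11 12 13
G :  0  1  0  1  0  1  0  1  0  1  0  1  0  1
G_A(13) = 1.
Pile B, S = {1, 3, 4, 6, 7}:
n :  0  1  2  3  4  5  6  7  8  9 10 11 12 13 14 15
G :  0  1  0  1  2  3  2  3  4  5  0  1  0  1  2  3
G_B(15) = 3.
Pile C, S = {1, 5, 6}:
n : 0 1 2 3 4 5 6 7 8
G : 0 1 0 1 0 1 2 3 2
G_C(8) = 2.
Combined Grundy value = 1 ⊕ 3 ⊕ 2 = 0.

0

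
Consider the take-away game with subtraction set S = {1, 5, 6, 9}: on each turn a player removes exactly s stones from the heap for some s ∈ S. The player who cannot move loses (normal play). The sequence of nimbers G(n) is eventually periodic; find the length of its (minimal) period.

12

n :  0  1  2  3  4  5  6  7  8  9 10 11 12 13 14 15 16 17 18 19 20 21 22 23 24 25
G :  0  1  0  1  0  1  2  3  2  3  2  3  0  1  0  1  0  1  2  3  2  3  2  3  0  1
G(n+12) = G(n) holds for n = 0,…,8 (a full window of length max(S) = 9), so the sequence is purely periodic with period 12.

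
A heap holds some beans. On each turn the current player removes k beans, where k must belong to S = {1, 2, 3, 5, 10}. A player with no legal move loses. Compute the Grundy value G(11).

G(0) = 0
G(1) = mex{0} = 1
G(2) = mex{1,0} = 2
G(3) = mex{2,1,0} = 3
G(4) = mex{3,2,1} = 0
G(5) = mex{0,3,2,0} = 1
G(6) = mex{1,0,3,1} = 2
G(7) = mex{2,1,0,2} = 3
G(8) = mex{3,2,1,3} = 0
G(9) = mex{0,3,2,0} = 1
G(10) = mex{1,0,3,1,0} = 2
G(11) = mex{2,1,0,2,1} = 3

3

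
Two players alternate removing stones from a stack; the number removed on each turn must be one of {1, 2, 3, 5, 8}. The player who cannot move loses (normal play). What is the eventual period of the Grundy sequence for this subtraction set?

n :  0  1  2  3  4  5  6  7  8  9 10 11 12 13 14 15 16 17 18 19 20 21
G :  0  1  2  3  0  1  2  3  4  5  0  1  2  3  0  1  2  3  4  5  0  1
G(n+10) = G(n) holds for n = 0,…,7 (a full window of length max(S) = 8), so the sequence is purely periodic with period 10.

10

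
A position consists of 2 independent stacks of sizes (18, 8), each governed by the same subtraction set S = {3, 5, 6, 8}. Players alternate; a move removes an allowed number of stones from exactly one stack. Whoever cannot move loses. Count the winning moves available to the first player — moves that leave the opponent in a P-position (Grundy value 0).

All stacks use S = {3, 5, 6, 8}:
n :  0  1  2  3  4  5  6  7  8  9 10 11 12 13 14 15 16 17 18
G :  0  0  0  1  1  1  2  2  2  3  3  0  0  0  1  1  1  2  2
Stack A: G(18) = 2.
Stack B: G(8) = 2.
Combined Grundy value = 2 ⊕ 2 = 0.
A winning move leaves total XOR = 0, i.e. changes one component's Grundy value g to g ⊕ X where X is the current total.
Stack A: target g' = 2⊕0 = 2, but every legal move changes the Grundy value (mex property), so 0 moves.
Stack B: target g' = 2⊕0 = 2, but every legal move changes the Grundy value (mex property), so 0 moves.

0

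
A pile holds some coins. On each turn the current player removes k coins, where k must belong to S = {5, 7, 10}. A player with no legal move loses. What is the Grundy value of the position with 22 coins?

n :  0  1  2  3  4  5  6  7  8  9 10 11 12 13 14 15 16 17 18 19 20 21 22
G :  0  0  0  0  0  1  1  1  1  1  2  2  2  2  2  0  0  0  0  0  1  1  1

1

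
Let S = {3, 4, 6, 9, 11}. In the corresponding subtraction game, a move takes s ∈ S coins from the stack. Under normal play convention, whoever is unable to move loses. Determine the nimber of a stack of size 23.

n :  0  1  2  3  4  5  6  7  8  9 10 11 12 13 14 15 16 17 18 19 20 21 22 23
G :  0  0  0  1  1  1  2  2  2  3  3  3  4  4  0  0  0  1  1  1  2  2  2  3

3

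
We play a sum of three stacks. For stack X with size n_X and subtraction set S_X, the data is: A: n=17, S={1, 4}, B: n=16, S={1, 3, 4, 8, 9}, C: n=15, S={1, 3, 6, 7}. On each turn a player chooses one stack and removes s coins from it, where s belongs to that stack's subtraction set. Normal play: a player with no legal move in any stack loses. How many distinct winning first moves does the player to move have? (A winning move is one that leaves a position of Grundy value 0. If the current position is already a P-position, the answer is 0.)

Stack A, S = {1, 4}:
G(0) = 0
G(1) = mex{0} = 1
G(2) = mex{1} = 0
G(3) = mex{0} = 1
G(4) = mex{1,0} = 2
G(5) = mex{2,1} = 0
G(6) = mex{0,0} = 1
G(7) = mex{1,1} = 0
G(8) = mex{0,2} = 1
G(9) = mex{1,0} = 2
G(10) = mex{2,1} = 0
G(11) = mex{0,0} = 1
G(12) = mex{1,1} = 0
G(13) = mex{0,2} = 1
G(14) = mex{1,0} = 2
G(15) = mex{2,1} = 0
G(16) = mex{0,0} = 1
G(17) = mex{1,1} = 0
G_A(17) = 0.
Stack B, S = {1, 3, 4, 8, 9}:
G(0) = 0
G(1) = mex{0} = 1
G(2) = mex{1} = 0
G(3) = mex{0,0} = 1
G(4) = mex{1,1,0} = 2
G(5) = mex{2,0,1} = 3
G(6) = mex{3,1,0} = 2
G(7) = mex{2,2,1} = 0
G(8) = mex{0,3,2,0} = 1
G(9) = mex{1,2,3,1,0} = 4
G(10) = mex{4,0,2,0,1} = 3
G(11) = mex{3,1,0,1,0} = 2
G(12) = mex{2,4,1,2,1} = 0
G(13) = mex{0,3,4,3,2} = 1
G(14) = mex{1,2,3,2,3} = 0
G(15) = mex{0,0,2,0,2} = 1
G(16) = mex{1,1,0,1,0} = 2
G_B(16) = 2.
Stack C, S = {1, 3, 6, 7}:
n :  0  1  2  3  4  5  6  7  8  9 10 11 12 13 14 15
G :  0  1  0  1  0  1  2  3  2  3  2  3  0  1  0  1
G_C(15) = 1.
Combined Grundy value = 0 ⊕ 2 ⊕ 1 = 3.
A winning move leaves total XOR = 0, i.e. changes one component's Grundy value g to g ⊕ X where X is the current total.
Stack A: need g' = 0⊕3 = 3. Options: 17−1→G=1, 17−4→G=1. Hits: 0.
Stack B: need g' = 2⊕3 = 1. Options: 16−1→G=1, 16−3→G=1, 16−4→G=0, 16−8→G=1, 16−9→G=0. Hits: 3.
Stack C: need g' = 1⊕3 = 2. Options: 15−1→G=0, 15−3→G=0, 15−6→G=3, 15−7→G=2. Hits: 1.

4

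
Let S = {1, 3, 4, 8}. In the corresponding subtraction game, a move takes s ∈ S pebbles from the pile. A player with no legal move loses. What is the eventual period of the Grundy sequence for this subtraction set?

7

n :  0  1  2  3  4  5  6  7  8  9 10 11 12 13 14 15 16
G :  0  1  0  1  2  3  2  0  1  0  1  2  3  2  0  1  0
G(n+7) = G(n) holds for n = 0,…,7 (a full window of length max(S) = 8), so the sequence is purely periodic with period 7.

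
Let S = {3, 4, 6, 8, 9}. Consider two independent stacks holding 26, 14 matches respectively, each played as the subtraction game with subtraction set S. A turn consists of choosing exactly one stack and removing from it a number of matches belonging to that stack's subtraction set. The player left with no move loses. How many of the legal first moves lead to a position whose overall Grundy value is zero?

0

All stacks use S = {3, 4, 6, 8, 9}:
G(0) = 0
G(1) = mex{} = 0
G(2) = mex{} = 0
G(3) = mex{0} = 1
G(4) = mex{0,0} = 1
G(5) = mex{0,0} = 1
G(6) = mex{1,0,0} = 2
G(7) = mex{1,1,0} = 2
G(8) = mex{1,1,0,0} = 2
G(9) = mex{2,1,1,0,0} = 3
G(10) = mex{2,2,1,0,0} = 3
G(11) = mex{2,2,1,1,0} = 3
G(12) = mex{3,2,2,1,1} = 0
G(13) = mex{3,3,2,1,1} = 0
G(14) = mex{3,3,2,2,1} = 0
G(15) = mex{0,3,3,2,2} = 1
G(16) = mex{0,0,3,2,2} = 1
G(17) = mex{0,0,3,3,2} = 1
G(18) = mex{1,0,0,3,3} = 2
G(19) = mex{1,1,0,3,3} = 2
G(20) = mex{1,1,0,0,3} = 2
G(21) = mex{2,1,1,0,0} = 3
G(22) = mex{2,2,1,0,0} = 3
G(23) = mex{2,2,1,1,0} = 3
G(24) = mex{3,2,2,1,1} = 0
G(25) = mex{3,3,2,1,1} = 0
G(26) = mex{3,3,2,2,1} = 0
Stack A: G(26) = 0.
Stack B: G(14) = 0.
Combined Grundy value = 0 ⊕ 0 = 0.
A winning move leaves total XOR = 0, i.e. changes one component's Grundy value g to g ⊕ X where X is the current total.
Stack A: target g' = 0⊕0 = 0, but every legal move changes the Grundy value (mex property), so 0 moves.
Stack B: target g' = 0⊕0 = 0, but every legal move changes the Grundy value (mex property), so 0 moves.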